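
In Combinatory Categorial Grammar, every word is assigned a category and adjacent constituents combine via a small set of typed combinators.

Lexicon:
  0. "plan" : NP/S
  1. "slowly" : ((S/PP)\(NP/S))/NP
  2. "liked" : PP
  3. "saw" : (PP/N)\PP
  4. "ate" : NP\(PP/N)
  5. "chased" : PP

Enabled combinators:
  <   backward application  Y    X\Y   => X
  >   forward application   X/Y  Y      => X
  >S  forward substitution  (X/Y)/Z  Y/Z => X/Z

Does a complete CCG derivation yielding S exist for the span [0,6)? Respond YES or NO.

YES

[0,6] S   >
  [0,5] S/PP   <
    [0,1] "plan" : NP/S
    [1,5] (S/PP)\(NP/S)   >
      [1,2] "slowly" : ((S/PP)\(NP/S))/NP
      [2,5] NP   <
        [2,4] PP/N   <
          [2,3] "liked" : PP
          [3,4] "saw" : (PP/N)\PP
        [4,5] "ate" : NP\(PP/N)
  [5,6] "chased" : PP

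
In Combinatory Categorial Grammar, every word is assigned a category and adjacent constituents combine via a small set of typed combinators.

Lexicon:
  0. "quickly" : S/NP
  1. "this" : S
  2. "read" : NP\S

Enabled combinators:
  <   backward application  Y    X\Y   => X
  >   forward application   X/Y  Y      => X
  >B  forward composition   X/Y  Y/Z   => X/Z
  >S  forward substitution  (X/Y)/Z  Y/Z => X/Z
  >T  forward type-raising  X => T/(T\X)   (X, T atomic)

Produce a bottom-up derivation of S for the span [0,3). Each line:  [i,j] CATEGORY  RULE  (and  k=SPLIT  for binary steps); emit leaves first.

[0,1] S/NP  lex  "quickly"
[1,2] S  lex  "this"
[2,3] NP\S  lex  "read"
[1,3] NP  <  k=2
[0,3] S  >  k=1

[0,3] S   >
  [0,1] "quickly" : S/NP
  [1,3] NP   <
    [1,2] "this" : S
    [2,3] "read" : NP\S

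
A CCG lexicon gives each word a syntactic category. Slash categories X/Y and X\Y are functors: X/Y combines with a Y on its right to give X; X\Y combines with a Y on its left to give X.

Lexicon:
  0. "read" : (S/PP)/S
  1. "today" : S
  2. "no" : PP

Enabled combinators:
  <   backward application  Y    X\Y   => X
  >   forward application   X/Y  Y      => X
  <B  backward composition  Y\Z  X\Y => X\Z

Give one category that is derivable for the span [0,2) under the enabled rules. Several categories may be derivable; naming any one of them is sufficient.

S/PP

[0,3] S   >
  [0,2] S/PP   >
    [0,1] "read" : (S/PP)/S
    [1,2] "today" : S
  [2,3] "no" : PP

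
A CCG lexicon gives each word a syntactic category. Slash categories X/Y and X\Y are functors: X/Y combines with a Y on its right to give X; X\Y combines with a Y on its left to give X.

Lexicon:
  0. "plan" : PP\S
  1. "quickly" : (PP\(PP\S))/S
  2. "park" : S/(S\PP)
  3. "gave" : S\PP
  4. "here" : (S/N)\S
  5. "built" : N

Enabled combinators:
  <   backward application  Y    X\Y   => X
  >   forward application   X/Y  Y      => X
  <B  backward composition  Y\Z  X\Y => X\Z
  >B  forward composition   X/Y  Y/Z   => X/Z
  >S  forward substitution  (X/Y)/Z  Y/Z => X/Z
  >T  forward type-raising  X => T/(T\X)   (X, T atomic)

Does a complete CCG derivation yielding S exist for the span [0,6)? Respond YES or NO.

PP\S (PP\(PP\S))/S S/(S\PP) S\PP (S/N)\S N
CKY chart[0,6] = {N/(N\PP), NP/(NP\PP), PP, PP/(PP\PP), S/(S\PP)}; S ∉ chart

NO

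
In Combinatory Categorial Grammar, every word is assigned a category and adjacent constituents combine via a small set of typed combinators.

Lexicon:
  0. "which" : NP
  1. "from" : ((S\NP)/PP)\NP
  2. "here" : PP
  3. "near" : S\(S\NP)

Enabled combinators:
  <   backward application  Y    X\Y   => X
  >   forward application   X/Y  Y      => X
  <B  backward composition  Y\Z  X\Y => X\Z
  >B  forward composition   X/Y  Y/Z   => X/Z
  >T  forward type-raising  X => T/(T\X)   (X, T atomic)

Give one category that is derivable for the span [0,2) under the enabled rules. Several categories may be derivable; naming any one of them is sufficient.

(S\NP)/PP

[0,4] S   <
  [0,3] S\NP   >
    [0,2] (S\NP)/PP   <
      [0,1] "which" : NP
      [1,2] "from" : ((S\NP)/PP)\NP
    [2,3] "here" : PP
  [3,4] "near" : S\(S\NP)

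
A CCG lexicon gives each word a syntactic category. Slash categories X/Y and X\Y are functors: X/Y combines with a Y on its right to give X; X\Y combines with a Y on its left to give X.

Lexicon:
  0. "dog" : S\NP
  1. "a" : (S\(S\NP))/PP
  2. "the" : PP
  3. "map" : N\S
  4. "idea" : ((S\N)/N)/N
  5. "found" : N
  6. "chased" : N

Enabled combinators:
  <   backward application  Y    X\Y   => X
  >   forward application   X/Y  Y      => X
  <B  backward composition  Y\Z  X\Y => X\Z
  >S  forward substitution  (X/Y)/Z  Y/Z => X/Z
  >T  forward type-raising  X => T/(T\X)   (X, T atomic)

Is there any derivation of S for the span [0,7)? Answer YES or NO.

YES

[0,7] S   <
  [0,4] N   <
    [0,3] S   <
      [0,1] "dog" : S\NP
      [1,3] S\(S\NP)   >
        [1,2] "a" : (S\(S\NP))/PP
        [2,3] "the" : PP
    [3,4] "map" : N\S
  [4,7] S\N   >
    [4,6] (S\N)/N   >
      [4,5] "idea" : ((S\N)/N)/N
      [5,6] "found" : N
    [6,7] "chased" : N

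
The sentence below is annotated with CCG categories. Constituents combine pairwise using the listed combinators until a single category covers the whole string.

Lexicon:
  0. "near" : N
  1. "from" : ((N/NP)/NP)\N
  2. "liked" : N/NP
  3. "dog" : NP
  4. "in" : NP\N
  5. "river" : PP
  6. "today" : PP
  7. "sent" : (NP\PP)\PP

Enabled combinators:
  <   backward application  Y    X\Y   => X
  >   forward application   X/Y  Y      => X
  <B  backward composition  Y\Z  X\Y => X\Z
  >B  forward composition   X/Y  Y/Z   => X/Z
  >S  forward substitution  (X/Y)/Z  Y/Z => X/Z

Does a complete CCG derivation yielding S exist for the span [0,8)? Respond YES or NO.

NO

N ((N/NP)/NP)\N N/NP NP NP\N PP PP (NP\PP)\PP
CKY chart[0,8] = {N}; S ∉ chart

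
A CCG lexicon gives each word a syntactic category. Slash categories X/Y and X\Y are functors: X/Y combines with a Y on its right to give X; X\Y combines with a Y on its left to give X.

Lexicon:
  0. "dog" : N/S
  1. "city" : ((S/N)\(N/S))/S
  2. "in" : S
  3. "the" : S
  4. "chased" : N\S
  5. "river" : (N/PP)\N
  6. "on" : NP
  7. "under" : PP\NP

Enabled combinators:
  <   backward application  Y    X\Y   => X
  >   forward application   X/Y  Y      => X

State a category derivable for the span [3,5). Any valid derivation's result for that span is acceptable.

[0,8] S   >
  [0,3] S/N   <
    [0,1] "dog" : N/S
    [1,3] (S/N)\(N/S)   >
      [1,2] "city" : ((S/N)\(N/S))/S
      [2,3] "in" : S
  [3,8] N   >
    [3,6] N/PP   <
      [3,5] N   <
        [3,4] "the" : S
        [4,5] "chased" : N\S
      [5,6] "river" : (N/PP)\N
    [6,8] PP   <
      [6,7] "on" : NP
      [7,8] "under" : PP\NP

N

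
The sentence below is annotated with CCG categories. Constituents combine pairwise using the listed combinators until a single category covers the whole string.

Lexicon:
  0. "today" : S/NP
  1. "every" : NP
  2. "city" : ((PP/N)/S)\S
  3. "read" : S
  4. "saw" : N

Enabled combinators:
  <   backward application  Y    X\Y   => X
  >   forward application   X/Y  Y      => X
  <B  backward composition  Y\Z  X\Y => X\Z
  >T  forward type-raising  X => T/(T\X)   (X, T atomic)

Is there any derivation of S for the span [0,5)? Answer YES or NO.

NO

S/NP NP ((PP/N)/S)\S S N
CKY chart[0,5] = {N/(N\PP), NP/(NP\PP), PP, PP/(PP\PP), S/(S\PP)}; S ∉ chart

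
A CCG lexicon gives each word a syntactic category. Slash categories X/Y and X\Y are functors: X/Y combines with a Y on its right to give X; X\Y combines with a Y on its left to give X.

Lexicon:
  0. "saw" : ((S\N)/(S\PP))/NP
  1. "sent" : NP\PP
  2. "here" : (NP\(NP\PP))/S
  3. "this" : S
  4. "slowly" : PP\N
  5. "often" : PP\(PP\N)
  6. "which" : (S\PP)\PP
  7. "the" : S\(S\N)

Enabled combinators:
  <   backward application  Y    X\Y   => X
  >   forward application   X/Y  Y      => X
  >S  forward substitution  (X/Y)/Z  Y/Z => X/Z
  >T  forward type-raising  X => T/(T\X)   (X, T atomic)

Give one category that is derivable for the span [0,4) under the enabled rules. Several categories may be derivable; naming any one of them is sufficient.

(S\N)/(S\PP)

[0,8] S   <
  [0,7] S\N   >
    [0,4] (S\N)/(S\PP)   >
      [0,1] "saw" : ((S\N)/(S\PP))/NP
      [1,4] NP   <
        [1,2] "sent" : NP\PP
        [2,4] NP\(NP\PP)   >
          [2,3] "here" : (NP\(NP\PP))/S
          [3,4] "this" : S
    [4,7] S\PP   <
      [4,6] PP   <
        [4,5] "slowly" : PP\N
        [5,6] "often" : PP\(PP\N)
      [6,7] "which" : (S\PP)\PP
  [7,8] "the" : S\(S\N)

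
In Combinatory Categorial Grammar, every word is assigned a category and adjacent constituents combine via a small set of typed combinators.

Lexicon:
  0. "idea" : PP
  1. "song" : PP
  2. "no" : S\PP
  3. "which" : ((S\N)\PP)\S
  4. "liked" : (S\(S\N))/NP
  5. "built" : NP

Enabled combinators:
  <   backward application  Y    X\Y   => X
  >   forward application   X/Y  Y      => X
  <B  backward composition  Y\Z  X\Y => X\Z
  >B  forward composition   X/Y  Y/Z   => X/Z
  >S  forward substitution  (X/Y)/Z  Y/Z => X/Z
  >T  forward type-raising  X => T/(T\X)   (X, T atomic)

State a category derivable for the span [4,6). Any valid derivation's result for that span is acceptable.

S\(S\N)

[0,6] S   >
  [0,1] S/(S\PP)   >T
    [0,1] "idea" : PP
  [1,6] S\PP   <B
    [1,4] (S\N)\PP   <
      [1,3] S   >
        [1,2] S/(S\PP)   >T
          [1,2] "song" : PP
        [2,3] "no" : S\PP
      [3,4] "which" : ((S\N)\PP)\S
    [4,6] S\(S\N)   >
      [4,5] "liked" : (S\(S\N))/NP
      [5,6] "built" : NP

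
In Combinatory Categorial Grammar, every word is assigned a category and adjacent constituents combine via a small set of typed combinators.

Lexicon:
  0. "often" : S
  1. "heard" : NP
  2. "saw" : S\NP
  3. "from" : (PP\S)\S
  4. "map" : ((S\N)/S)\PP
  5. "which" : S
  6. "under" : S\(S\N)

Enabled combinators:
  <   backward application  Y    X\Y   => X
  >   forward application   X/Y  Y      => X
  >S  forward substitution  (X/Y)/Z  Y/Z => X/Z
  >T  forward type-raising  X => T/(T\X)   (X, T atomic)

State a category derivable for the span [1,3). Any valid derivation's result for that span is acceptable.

S

[0,7] S   <
  [0,6] S\N   >
    [0,5] (S\N)/S   <
      [0,4] PP   >
        [0,1] PP/(PP\S)   >T
          [0,1] "often" : S
        [1,4] PP\S   <
          [1,3] S   <
            [1,2] "heard" : NP
            [2,3] "saw" : S\NP
          [3,4] "from" : (PP\S)\S
      [4,5] "map" : ((S\N)/S)\PP
    [5,6] "which" : S
  [6,7] "under" : S\(S\N)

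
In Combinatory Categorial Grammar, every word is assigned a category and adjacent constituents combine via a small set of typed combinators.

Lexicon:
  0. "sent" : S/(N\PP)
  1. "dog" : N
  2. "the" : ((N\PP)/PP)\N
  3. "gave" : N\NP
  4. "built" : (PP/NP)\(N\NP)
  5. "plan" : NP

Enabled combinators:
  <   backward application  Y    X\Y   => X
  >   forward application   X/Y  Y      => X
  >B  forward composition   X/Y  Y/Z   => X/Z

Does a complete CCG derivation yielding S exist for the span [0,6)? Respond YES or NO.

[0,6] S   >
  [0,3] S/PP   >B
    [0,1] "sent" : S/(N\PP)
    [1,3] (N\PP)/PP   <
      [1,2] "dog" : N
      [2,3] "the" : ((N\PP)/PP)\N
  [3,6] PP   >
    [3,5] PP/NP   <
      [3,4] "gave" : N\NP
      [4,5] "built" : (PP/NP)\(N\NP)
    [5,6] "plan" : NP

YES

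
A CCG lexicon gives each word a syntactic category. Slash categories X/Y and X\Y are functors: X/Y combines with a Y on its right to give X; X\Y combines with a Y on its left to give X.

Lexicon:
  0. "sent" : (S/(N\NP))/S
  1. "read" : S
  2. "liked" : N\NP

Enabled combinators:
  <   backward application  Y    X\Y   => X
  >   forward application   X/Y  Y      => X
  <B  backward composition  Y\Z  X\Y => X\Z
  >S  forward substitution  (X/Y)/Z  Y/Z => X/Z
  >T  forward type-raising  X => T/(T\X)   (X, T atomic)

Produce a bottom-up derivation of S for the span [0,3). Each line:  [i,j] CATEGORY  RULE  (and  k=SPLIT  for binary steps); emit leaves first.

[0,3] S   >
  [0,2] S/(N\NP)   >
    [0,1] "sent" : (S/(N\NP))/S
    [1,2] "read" : S
  [2,3] "liked" : N\NP

[0,1] (S/(N\NP))/S  lex  "sent"
[1,2] S  lex  "read"
[0,2] S/(N\NP)  >  k=1
[2,3] N\NP  lex  "liked"
[0,3] S  >  k=2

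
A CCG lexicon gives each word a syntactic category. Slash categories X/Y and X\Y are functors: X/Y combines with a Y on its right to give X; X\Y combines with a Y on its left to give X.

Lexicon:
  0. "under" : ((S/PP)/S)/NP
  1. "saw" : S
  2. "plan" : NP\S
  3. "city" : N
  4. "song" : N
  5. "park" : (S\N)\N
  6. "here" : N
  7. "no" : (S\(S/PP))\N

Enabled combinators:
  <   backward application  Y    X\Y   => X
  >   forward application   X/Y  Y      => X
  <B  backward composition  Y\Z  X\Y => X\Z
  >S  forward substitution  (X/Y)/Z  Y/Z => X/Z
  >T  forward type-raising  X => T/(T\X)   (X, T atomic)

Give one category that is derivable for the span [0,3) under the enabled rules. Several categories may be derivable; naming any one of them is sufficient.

[0,8] S   <
  [0,6] S/PP   >
    [0,3] (S/PP)/S   >
      [0,1] "under" : ((S/PP)/S)/NP
      [1,3] NP   <
        [1,2] "saw" : S
        [2,3] "plan" : NP\S
    [3,6] S   >
      [3,4] S/(S\N)   >T
        [3,4] "city" : N
      [4,6] S\N   <
        [4,5] "song" : N
        [5,6] "park" : (S\N)\N
  [6,8] S\(S/PP)   <
    [6,7] "here" : N
    [7,8] "no" : (S\(S/PP))\N

(S/PP)/S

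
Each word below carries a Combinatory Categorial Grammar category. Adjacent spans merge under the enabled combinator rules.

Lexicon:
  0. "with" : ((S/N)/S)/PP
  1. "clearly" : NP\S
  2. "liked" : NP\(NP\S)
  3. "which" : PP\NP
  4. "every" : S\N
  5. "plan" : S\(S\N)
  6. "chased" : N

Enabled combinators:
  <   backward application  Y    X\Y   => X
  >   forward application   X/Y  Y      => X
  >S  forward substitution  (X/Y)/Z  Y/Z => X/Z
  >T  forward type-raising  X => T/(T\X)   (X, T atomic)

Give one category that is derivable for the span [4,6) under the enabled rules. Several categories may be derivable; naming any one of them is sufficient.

[0,7] S   >
  [0,6] S/N   >
    [0,4] (S/N)/S   >
      [0,1] "with" : ((S/N)/S)/PP
      [1,4] PP   <
        [1,3] NP   <
          [1,2] "clearly" : NP\S
          [2,3] "liked" : NP\(NP\S)
        [3,4] "which" : PP\NP
    [4,6] S   <
      [4,5] "every" : S\N
      [5,6] "plan" : S\(S\N)
  [6,7] "chased" : N

S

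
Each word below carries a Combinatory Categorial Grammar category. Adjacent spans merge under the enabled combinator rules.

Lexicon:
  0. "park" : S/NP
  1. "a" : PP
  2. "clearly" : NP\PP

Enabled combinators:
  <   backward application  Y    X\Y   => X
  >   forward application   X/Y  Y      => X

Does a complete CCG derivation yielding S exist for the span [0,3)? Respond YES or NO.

YES

[0,3] S   >
  [0,1] "park" : S/NP
  [1,3] NP   <
    [1,2] "a" : PP
    [2,3] "clearly" : NP\PP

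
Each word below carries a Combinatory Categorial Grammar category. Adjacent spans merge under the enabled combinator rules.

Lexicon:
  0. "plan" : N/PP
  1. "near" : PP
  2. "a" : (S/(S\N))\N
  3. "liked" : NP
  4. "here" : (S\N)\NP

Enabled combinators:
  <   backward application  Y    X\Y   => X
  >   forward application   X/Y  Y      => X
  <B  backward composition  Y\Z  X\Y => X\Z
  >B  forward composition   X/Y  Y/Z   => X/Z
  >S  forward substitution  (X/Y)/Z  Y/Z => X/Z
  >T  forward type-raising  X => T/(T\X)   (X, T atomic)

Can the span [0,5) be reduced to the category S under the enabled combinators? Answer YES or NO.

YES

[0,5] S   >
  [0,3] S/(S\N)   <
    [0,2] N   >
      [0,1] "plan" : N/PP
      [1,2] "near" : PP
    [2,3] "a" : (S/(S\N))\N
  [3,5] S\N   <
    [3,4] "liked" : NP
    [4,5] "here" : (S\N)\NP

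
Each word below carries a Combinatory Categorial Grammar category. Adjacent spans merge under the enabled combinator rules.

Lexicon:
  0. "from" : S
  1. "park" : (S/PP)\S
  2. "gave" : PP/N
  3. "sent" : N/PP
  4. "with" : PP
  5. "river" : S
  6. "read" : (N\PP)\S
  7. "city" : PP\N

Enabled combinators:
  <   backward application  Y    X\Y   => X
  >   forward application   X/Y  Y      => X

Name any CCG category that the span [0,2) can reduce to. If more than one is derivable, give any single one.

S/PP

[0,8] S   >
  [0,2] S/PP   <
    [0,1] "from" : S
    [1,2] "park" : (S/PP)\S
  [2,8] PP   >
    [2,3] "gave" : PP/N
    [3,8] N   >
      [3,4] "sent" : N/PP
      [4,8] PP   <
        [4,7] N   <
          [4,5] "with" : PP
          [5,7] N\PP   <
            [5,6] "river" : S
            [6,7] "read" : (N\PP)\S
        [7,8] "city" : PP\N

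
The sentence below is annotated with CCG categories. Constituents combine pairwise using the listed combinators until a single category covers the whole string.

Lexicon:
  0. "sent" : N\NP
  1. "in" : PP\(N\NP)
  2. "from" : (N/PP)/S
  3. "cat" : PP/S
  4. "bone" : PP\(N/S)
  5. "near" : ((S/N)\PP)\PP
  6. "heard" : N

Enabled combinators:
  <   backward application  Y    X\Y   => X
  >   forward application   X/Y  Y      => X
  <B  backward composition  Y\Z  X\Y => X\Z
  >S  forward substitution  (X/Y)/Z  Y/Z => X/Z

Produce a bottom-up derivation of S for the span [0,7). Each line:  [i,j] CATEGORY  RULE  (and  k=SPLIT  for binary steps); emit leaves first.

[0,7] S   >
  [0,6] S/N   <
    [0,2] PP   <
      [0,1] "sent" : N\NP
      [1,2] "in" : PP\(N\NP)
    [2,6] (S/N)\PP   <
      [2,5] PP   <
        [2,4] N/S   >S
          [2,3] "from" : (N/PP)/S
          [3,4] "cat" : PP/S
        [4,5] "bone" : PP\(N/S)
      [5,6] "near" : ((S/N)\PP)\PP
  [6,7] "heard" : N

[0,1] N\NP  lex  "sent"
[1,2] PP\(N\NP)  lex  "in"
[0,2] PP  <  k=1
[2,3] (N/PP)/S  lex  "from"
[3,4] PP/S  lex  "cat"
[2,4] N/S  >S  k=3
[4,5] PP\(N/S)  lex  "bone"
[2,5] PP  <  k=4
[5,6] ((S/N)\PP)\PP  lex  "near"
[2,6] (S/N)\PP  <  k=5
[0,6] S/N  <  k=2
[6,7] N  lex  "heard"
[0,7] S  >  k=6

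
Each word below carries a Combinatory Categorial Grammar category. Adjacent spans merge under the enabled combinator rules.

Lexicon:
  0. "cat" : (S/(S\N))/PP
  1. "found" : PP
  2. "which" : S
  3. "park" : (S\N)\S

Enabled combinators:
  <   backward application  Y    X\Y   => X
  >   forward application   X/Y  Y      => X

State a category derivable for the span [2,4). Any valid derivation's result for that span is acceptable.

[0,4] S   >
  [0,2] S/(S\N)   >
    [0,1] "cat" : (S/(S\N))/PP
    [1,2] "found" : PP
  [2,4] S\N   <
    [2,3] "which" : S
    [3,4] "park" : (S\N)\S

S\N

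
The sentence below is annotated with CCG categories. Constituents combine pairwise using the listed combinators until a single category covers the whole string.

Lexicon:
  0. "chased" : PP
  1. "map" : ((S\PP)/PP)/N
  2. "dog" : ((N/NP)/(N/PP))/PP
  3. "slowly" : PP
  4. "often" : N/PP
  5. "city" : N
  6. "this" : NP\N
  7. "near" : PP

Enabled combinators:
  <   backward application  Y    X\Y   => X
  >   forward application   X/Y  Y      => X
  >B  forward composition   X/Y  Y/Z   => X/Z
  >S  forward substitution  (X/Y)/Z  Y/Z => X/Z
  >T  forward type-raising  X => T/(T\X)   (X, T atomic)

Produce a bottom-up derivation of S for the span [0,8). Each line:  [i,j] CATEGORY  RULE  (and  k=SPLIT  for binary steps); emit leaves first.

[0,1] PP  lex  "chased"
[0,1] S/(S\PP)  >T
[1,2] ((S\PP)/PP)/N  lex  "map"
[2,3] ((N/NP)/(N/PP))/PP  lex  "dog"
[3,4] PP  lex  "slowly"
[2,4] (N/NP)/(N/PP)  >  k=3
[4,5] N/PP  lex  "often"
[2,5] N/NP  >  k=4
[5,6] N  lex  "city"
[5,6] NP/(NP\N)  >T
[6,7] NP\N  lex  "this"
[5,7] NP  >  k=6
[2,7] N  >  k=5
[1,7] (S\PP)/PP  >  k=2
[7,8] PP  lex  "near"
[1,8] S\PP  >  k=7
[0,8] S  >  k=1

[0,8] S   >
  [0,1] S/(S\PP)   >T
    [0,1] "chased" : PP
  [1,8] S\PP   >
    [1,7] (S\PP)/PP   >
      [1,2] "map" : ((S\PP)/PP)/N
      [2,7] N   >
        [2,5] N/NP   >
          [2,4] (N/NP)/(N/PP)   >
            [2,3] "dog" : ((N/NP)/(N/PP))/PP
            [3,4] "slowly" : PP
          [4,5] "often" : N/PP
        [5,7] NP   >
          [5,6] NP/(NP\N)   >T
            [5,6] "city" : N
          [6,7] "this" : NP\N
    [7,8] "near" : PP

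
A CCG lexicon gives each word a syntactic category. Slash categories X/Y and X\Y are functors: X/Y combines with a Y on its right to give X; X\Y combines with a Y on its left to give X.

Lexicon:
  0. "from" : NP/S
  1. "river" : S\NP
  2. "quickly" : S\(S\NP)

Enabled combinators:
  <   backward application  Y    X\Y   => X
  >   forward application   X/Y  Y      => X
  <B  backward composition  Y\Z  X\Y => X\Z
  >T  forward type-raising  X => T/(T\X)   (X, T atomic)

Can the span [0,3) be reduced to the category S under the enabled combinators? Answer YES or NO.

NO

NP/S S\NP S\(S\NP)
CKY chart[0,3] = {N/(N\NP), NP, NP/(NP\NP), PP/(PP\NP), S/(S\NP)}; S ∉ chart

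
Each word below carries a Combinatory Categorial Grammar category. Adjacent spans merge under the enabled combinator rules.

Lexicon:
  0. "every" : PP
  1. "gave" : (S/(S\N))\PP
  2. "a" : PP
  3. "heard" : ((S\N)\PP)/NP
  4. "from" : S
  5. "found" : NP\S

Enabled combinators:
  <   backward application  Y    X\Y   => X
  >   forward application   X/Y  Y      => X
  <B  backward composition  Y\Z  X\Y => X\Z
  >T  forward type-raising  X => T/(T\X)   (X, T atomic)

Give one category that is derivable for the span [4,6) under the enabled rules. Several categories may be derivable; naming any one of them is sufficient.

NP

[0,6] S   >
  [0,2] S/(S\N)   <
    [0,1] "every" : PP
    [1,2] "gave" : (S/(S\N))\PP
  [2,6] S\N   <
    [2,3] "a" : PP
    [3,6] (S\N)\PP   >
      [3,4] "heard" : ((S\N)\PP)/NP
      [4,6] NP   <
        [4,5] "from" : S
        [5,6] "found" : NP\S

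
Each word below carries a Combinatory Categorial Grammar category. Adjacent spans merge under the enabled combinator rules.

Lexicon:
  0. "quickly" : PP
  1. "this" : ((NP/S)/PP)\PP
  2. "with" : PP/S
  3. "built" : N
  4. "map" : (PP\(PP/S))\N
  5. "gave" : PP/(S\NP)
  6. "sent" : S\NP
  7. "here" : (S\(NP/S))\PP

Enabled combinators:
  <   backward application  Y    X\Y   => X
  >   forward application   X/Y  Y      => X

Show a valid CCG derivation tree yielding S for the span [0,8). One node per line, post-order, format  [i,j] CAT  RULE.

[0,8] S   <
  [0,5] NP/S   >
    [0,2] (NP/S)/PP   <
      [0,1] "quickly" : PP
      [1,2] "this" : ((NP/S)/PP)\PP
    [2,5] PP   <
      [2,3] "with" : PP/S
      [3,5] PP\(PP/S)   <
        [3,4] "built" : N
        [4,5] "map" : (PP\(PP/S))\N
  [5,8] S\(NP/S)   <
    [5,7] PP   >
      [5,6] "gave" : PP/(S\NP)
      [6,7] "sent" : S\NP
    [7,8] "here" : (S\(NP/S))\PP

[0,1] PP  lex  "quickly"
[1,2] ((NP/S)/PP)\PP  lex  "this"
[0,2] (NP/S)/PP  <  k=1
[2,3] PP/S  lex  "with"
[3,4] N  lex  "built"
[4,5] (PP\(PP/S))\N  lex  "map"
[3,5] PP\(PP/S)  <  k=4
[2,5] PP  <  k=3
[0,5] NP/S  >  k=2
[5,6] PP/(S\NP)  lex  "gave"
[6,7] S\NP  lex  "sent"
[5,7] PP  >  k=6
[7,8] (S\(NP/S))\PP  lex  "here"
[5,8] S\(NP/S)  <  k=7
[0,8] S  <  k=5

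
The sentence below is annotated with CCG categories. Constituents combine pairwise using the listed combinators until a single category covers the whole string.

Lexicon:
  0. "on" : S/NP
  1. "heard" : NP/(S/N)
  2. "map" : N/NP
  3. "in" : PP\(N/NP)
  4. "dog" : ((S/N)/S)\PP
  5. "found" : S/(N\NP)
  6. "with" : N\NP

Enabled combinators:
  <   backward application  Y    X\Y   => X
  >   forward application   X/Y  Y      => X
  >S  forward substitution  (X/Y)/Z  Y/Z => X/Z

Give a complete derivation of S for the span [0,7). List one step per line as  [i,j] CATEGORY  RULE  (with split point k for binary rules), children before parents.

[0,7] S   >
  [0,1] "on" : S/NP
  [1,7] NP   >
    [1,2] "heard" : NP/(S/N)
    [2,7] S/N   >
      [2,5] (S/N)/S   <
        [2,4] PP   <
          [2,3] "map" : N/NP
          [3,4] "in" : PP\(N/NP)
        [4,5] "dog" : ((S/N)/S)\PP
      [5,7] S   >
        [5,6] "found" : S/(N\NP)
        [6,7] "with" : N\NP

[0,1] S/NP  lex  "on"
[1,2] NP/(S/N)  lex  "heard"
[2,3] N/NP  lex  "map"
[3,4] PP\(N/NP)  lex  "in"
[2,4] PP  <  k=3
[4,5] ((S/N)/S)\PP  lex  "dog"
[2,5] (S/N)/S  <  k=4
[5,6] S/(N\NP)  lex  "found"
[6,7] N\NP  lex  "with"
[5,7] S  >  k=6
[2,7] S/N  >  k=5
[1,7] NP  >  k=2
[0,7] S  >  k=1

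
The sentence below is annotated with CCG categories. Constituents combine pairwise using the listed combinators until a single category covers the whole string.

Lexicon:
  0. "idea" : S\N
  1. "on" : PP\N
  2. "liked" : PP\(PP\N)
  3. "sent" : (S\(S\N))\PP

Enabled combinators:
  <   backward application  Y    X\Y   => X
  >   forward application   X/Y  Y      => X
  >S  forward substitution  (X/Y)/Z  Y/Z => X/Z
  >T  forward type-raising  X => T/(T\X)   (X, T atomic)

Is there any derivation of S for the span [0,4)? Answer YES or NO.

YES

[0,4] S   <
  [0,1] "idea" : S\N
  [1,4] S\(S\N)   <
    [1,3] PP   <
      [1,2] "on" : PP\N
      [2,3] "liked" : PP\(PP\N)
    [3,4] "sent" : (S\(S\N))\PP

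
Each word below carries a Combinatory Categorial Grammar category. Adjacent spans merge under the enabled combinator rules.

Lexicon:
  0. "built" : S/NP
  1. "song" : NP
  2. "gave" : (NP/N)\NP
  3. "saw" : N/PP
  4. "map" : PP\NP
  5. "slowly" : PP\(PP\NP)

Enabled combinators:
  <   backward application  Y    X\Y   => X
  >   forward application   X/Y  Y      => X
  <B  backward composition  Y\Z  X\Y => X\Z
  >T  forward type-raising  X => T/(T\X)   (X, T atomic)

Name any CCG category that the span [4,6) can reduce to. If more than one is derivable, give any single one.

[0,6] S   >
  [0,1] "built" : S/NP
  [1,6] NP   >
    [1,3] NP/N   <
      [1,2] "song" : NP
      [2,3] "gave" : (NP/N)\NP
    [3,6] N   >
      [3,4] "saw" : N/PP
      [4,6] PP   <
        [4,5] "map" : PP\NP
        [5,6] "slowly" : PP\(PP\NP)

PP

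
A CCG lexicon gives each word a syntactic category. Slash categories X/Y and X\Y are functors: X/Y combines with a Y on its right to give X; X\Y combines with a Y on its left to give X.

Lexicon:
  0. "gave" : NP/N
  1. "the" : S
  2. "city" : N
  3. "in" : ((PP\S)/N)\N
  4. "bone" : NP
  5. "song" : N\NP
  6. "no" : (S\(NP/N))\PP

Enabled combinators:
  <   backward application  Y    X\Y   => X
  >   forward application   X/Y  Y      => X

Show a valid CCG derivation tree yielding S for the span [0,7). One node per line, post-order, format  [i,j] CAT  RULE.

[0,1] NP/N  lex  "gave"
[1,2] S  lex  "the"
[2,3] N  lex  "city"
[3,4] ((PP\S)/N)\N  lex  "in"
[2,4] (PP\S)/N  <  k=3
[4,5] NP  lex  "bone"
[5,6] N\NP  lex  "song"
[4,6] N  <  k=5
[2,6] PP\S  >  k=4
[1,6] PP  <  k=2
[6,7] (S\(NP/N))\PP  lex  "no"
[1,7] S\(NP/N)  <  k=6
[0,7] S  <  k=1

[0,7] S   <
  [0,1] "gave" : NP/N
  [1,7] S\(NP/N)   <
    [1,6] PP   <
      [1,2] "the" : S
      [2,6] PP\S   >
        [2,4] (PP\S)/N   <
          [2,3] "city" : N
          [3,4] "in" : ((PP\S)/N)\N
        [4,6] N   <
          [4,5] "bone" : NP
          [5,6] "song" : N\NP
    [6,7] "no" : (S\(NP/N))\PP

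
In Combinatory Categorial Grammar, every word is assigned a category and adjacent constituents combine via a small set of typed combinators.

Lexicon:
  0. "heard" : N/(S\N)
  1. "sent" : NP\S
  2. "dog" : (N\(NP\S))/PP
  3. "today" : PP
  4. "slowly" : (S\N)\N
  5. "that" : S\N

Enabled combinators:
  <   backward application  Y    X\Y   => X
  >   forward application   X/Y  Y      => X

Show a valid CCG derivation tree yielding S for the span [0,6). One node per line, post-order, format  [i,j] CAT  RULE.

[0,6] S   <
  [0,5] N   >
    [0,1] "heard" : N/(S\N)
    [1,5] S\N   <
      [1,4] N   <
        [1,2] "sent" : NP\S
        [2,4] N\(NP\S)   >
          [2,3] "dog" : (N\(NP\S))/PP
          [3,4] "today" : PP
      [4,5] "slowly" : (S\N)\N
  [5,6] "that" : S\N

[0,1] N/(S\N)  lex  "heard"
[1,2] NP\S  lex  "sent"
[2,3] (N\(NP\S))/PP  lex  "dog"
[3,4] PP  lex  "today"
[2,4] N\(NP\S)  >  k=3
[1,4] N  <  k=2
[4,5] (S\N)\N  lex  "slowly"
[1,5] S\N  <  k=4
[0,5] N  >  k=1
[5,6] S\N  lex  "that"
[0,6] S  <  k=5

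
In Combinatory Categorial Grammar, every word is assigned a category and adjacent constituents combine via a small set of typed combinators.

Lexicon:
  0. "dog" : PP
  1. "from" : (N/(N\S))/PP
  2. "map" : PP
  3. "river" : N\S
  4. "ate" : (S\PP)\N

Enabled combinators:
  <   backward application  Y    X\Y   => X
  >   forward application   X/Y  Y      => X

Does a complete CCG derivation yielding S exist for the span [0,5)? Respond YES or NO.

[0,5] S   <
  [0,1] "dog" : PP
  [1,5] S\PP   <
    [1,4] N   >
      [1,3] N/(N\S)   >
        [1,2] "from" : (N/(N\S))/PP
        [2,3] "map" : PP
      [3,4] "river" : N\S
    [4,5] "ate" : (S\PP)\N

YES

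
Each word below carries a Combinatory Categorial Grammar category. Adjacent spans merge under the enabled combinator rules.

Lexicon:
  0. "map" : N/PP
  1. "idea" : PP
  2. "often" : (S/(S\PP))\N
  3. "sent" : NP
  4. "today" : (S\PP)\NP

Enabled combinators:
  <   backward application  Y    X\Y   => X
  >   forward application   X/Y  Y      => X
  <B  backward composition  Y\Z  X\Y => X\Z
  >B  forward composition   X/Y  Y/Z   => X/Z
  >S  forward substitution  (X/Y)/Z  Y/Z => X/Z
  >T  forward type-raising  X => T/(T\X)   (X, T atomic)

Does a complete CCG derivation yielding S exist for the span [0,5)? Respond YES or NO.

YES

[0,5] S   >
  [0,3] S/(S\PP)   <
    [0,2] N   >
      [0,1] "map" : N/PP
      [1,2] "idea" : PP
    [2,3] "often" : (S/(S\PP))\N
  [3,5] S\PP   <
    [3,4] "sent" : NP
    [4,5] "today" : (S\PP)\NP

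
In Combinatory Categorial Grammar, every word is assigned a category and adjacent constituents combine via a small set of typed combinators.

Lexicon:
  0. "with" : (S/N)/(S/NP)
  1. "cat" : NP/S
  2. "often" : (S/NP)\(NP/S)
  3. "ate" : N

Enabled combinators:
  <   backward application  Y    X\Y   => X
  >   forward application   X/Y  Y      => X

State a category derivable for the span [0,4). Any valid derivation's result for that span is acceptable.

S

[0,4] S   >
  [0,3] S/N   >
    [0,1] "with" : (S/N)/(S/NP)
    [1,3] S/NP   <
      [1,2] "cat" : NP/S
      [2,3] "often" : (S/NP)\(NP/S)
  [3,4] "ate" : N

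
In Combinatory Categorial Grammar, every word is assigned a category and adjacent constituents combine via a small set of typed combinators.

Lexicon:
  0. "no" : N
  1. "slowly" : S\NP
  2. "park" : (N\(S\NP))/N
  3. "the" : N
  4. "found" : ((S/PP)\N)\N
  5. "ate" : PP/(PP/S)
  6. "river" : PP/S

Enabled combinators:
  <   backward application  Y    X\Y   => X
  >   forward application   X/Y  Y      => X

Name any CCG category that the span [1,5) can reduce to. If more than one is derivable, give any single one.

(S/PP)\N

[0,7] S   >
  [0,5] S/PP   <
    [0,1] "no" : N
    [1,5] (S/PP)\N   <
      [1,4] N   <
        [1,2] "slowly" : S\NP
        [2,4] N\(S\NP)   >
          [2,3] "park" : (N\(S\NP))/N
          [3,4] "the" : N
      [4,5] "found" : ((S/PP)\N)\N
  [5,7] PP   >
    [5,6] "ate" : PP/(PP/S)
    [6,7] "river" : PP/S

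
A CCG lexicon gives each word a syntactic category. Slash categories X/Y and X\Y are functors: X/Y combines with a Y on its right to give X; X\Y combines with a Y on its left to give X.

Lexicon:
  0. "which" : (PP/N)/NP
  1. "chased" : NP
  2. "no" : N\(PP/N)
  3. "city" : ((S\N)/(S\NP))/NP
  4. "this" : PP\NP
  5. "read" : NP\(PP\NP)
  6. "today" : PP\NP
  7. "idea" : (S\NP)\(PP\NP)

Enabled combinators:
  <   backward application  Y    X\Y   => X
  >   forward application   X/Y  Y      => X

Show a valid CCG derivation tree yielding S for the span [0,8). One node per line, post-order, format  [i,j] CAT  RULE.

[0,8] S   <
  [0,3] N   <
    [0,2] PP/N   >
      [0,1] "which" : (PP/N)/NP
      [1,2] "chased" : NP
    [2,3] "no" : N\(PP/N)
  [3,8] S\N   >
    [3,6] (S\N)/(S\NP)   >
      [3,4] "city" : ((S\N)/(S\NP))/NP
      [4,6] NP   <
        [4,5] "this" : PP\NP
        [5,6] "read" : NP\(PP\NP)
    [6,8] S\NP   <
      [6,7] "today" : PP\NP
      [7,8] "idea" : (S\NP)\(PP\NP)

[0,1] (PP/N)/NP  lex  "which"
[1,2] NP  lex  "chased"
[0,2] PP/N  >  k=1
[2,3] N\(PP/N)  lex  "no"
[0,3] N  <  k=2
[3,4] ((S\N)/(S\NP))/NP  lex  "city"
[4,5] PP\NP  lex  "this"
[5,6] NP\(PP\NP)  lex  "read"
[4,6] NP  <  k=5
[3,6] (S\N)/(S\NP)  >  k=4
[6,7] PP\NP  lex  "today"
[7,8] (S\NP)\(PP\NP)  lex  "idea"
[6,8] S\NP  <  k=7
[3,8] S\N  >  k=6
[0,8] S  <  k=3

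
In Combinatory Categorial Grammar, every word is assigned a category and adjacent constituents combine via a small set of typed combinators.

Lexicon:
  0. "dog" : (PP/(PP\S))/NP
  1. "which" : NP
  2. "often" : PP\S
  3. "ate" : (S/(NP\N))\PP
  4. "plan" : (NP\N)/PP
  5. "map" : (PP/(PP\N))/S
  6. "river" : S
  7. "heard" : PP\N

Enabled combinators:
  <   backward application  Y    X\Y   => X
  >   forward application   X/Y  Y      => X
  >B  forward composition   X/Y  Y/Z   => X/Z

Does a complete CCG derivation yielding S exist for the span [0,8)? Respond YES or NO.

[0,8] S   >
  [0,5] S/PP   >B
    [0,4] S/(NP\N)   <
      [0,3] PP   >
        [0,2] PP/(PP\S)   >
          [0,1] "dog" : (PP/(PP\S))/NP
          [1,2] "which" : NP
        [2,3] "often" : PP\S
      [3,4] "ate" : (S/(NP\N))\PP
    [4,5] "plan" : (NP\N)/PP
  [5,8] PP   >
    [5,7] PP/(PP\N)   >
      [5,6] "map" : (PP/(PP\N))/S
      [6,7] "river" : S
    [7,8] "heard" : PP\N

YES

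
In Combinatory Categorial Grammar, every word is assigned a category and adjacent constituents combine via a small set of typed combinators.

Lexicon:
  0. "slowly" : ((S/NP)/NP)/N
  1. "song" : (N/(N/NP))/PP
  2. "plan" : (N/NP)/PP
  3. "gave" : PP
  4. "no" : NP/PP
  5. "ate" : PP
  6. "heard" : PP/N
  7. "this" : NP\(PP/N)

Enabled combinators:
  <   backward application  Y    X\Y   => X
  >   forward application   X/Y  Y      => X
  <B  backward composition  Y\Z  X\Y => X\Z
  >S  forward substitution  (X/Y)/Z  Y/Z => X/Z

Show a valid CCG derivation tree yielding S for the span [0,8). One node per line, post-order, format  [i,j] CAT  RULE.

[0,1] ((S/NP)/NP)/N  lex  "slowly"
[1,2] (N/(N/NP))/PP  lex  "song"
[2,3] (N/NP)/PP  lex  "plan"
[1,3] N/PP  >S  k=2
[3,4] PP  lex  "gave"
[1,4] N  >  k=3
[0,4] (S/NP)/NP  >  k=1
[4,5] NP/PP  lex  "no"
[5,6] PP  lex  "ate"
[4,6] NP  >  k=5
[0,6] S/NP  >  k=4
[6,7] PP/N  lex  "heard"
[7,8] NP\(PP/N)  lex  "this"
[6,8] NP  <  k=7
[0,8] S  >  k=6

[0,8] S   >
  [0,6] S/NP   >
    [0,4] (S/NP)/NP   >
      [0,1] "slowly" : ((S/NP)/NP)/N
      [1,4] N   >
        [1,3] N/PP   >S
          [1,2] "song" : (N/(N/NP))/PP
          [2,3] "plan" : (N/NP)/PP
        [3,4] "gave" : PP
    [4,6] NP   >
      [4,5] "no" : NP/PP
      [5,6] "ate" : PP
  [6,8] NP   <
    [6,7] "heard" : PP/N
    [7,8] "this" : NP\(PP/N)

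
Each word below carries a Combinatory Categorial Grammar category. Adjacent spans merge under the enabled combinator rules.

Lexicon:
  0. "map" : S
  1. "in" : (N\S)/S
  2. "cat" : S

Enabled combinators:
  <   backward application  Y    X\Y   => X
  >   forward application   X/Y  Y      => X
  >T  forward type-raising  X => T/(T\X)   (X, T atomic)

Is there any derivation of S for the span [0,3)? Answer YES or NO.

S (N\S)/S S
CKY chart[0,3] = {N, N/(N\N), NP/(NP\N), PP/(PP\N), S/(S\N)}; S ∉ chart

NO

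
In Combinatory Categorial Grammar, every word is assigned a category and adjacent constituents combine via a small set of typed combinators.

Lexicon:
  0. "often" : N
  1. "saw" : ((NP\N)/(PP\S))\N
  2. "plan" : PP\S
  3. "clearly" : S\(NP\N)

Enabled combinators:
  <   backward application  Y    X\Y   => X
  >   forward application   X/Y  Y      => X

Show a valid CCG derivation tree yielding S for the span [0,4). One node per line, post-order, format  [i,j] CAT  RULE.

[0,1] N  lex  "often"
[1,2] ((NP\N)/(PP\S))\N  lex  "saw"
[0,2] (NP\N)/(PP\S)  <  k=1
[2,3] PP\S  lex  "plan"
[0,3] NP\N  >  k=2
[3,4] S\(NP\N)  lex  "clearly"
[0,4] S  <  k=3

[0,4] S   <
  [0,3] NP\N   >
    [0,2] (NP\N)/(PP\S)   <
      [0,1] "often" : N
      [1,2] "saw" : ((NP\N)/(PP\S))\N
    [2,3] "plan" : PP\S
  [3,4] "clearly" : S\(NP\N)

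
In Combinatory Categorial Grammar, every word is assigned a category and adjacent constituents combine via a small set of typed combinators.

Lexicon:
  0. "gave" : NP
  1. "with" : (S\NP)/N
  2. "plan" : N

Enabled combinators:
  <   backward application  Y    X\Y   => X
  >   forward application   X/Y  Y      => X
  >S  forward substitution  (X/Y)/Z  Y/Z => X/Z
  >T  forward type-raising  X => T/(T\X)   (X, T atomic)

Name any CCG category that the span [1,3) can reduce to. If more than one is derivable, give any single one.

[0,3] S   >
  [0,1] S/(S\NP)   >T
    [0,1] "gave" : NP
  [1,3] S\NP   >
    [1,2] "with" : (S\NP)/N
    [2,3] "plan" : N

S\NP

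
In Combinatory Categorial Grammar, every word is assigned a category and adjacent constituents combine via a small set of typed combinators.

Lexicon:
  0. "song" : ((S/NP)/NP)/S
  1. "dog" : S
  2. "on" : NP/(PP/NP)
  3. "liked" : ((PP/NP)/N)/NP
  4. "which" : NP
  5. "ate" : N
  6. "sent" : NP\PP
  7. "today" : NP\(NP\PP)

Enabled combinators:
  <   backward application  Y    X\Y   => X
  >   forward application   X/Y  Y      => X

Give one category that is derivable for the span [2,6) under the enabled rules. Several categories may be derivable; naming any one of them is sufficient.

[0,8] S   >
  [0,6] S/NP   >
    [0,2] (S/NP)/NP   >
      [0,1] "song" : ((S/NP)/NP)/S
      [1,2] "dog" : S
    [2,6] NP   >
      [2,3] "on" : NP/(PP/NP)
      [3,6] PP/NP   >
        [3,5] (PP/NP)/N   >
          [3,4] "liked" : ((PP/NP)/N)/NP
          [4,5] "which" : NP
        [5,6] "ate" : N
  [6,8] NP   <
    [6,7] "sent" : NP\PP
    [7,8] "today" : NP\(NP\PP)

NP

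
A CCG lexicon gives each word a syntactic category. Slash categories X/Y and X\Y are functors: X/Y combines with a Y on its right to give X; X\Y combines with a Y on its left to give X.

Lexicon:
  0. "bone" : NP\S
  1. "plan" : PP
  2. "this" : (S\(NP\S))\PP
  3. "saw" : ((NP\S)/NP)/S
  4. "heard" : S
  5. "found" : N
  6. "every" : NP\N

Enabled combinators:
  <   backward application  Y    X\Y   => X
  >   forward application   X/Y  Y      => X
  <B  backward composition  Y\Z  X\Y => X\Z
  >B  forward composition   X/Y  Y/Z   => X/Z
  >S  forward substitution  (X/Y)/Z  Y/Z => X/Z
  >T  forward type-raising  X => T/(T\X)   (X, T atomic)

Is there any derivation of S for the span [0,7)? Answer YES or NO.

NO

NP\S PP (S\(NP\S))\PP ((NP\S)/NP)/S S N NP\N
CKY chart[0,7] = {N/(N\NP), NP, NP/(NP\NP), PP/(PP\NP), S/(S\NP)}; S ∉ chart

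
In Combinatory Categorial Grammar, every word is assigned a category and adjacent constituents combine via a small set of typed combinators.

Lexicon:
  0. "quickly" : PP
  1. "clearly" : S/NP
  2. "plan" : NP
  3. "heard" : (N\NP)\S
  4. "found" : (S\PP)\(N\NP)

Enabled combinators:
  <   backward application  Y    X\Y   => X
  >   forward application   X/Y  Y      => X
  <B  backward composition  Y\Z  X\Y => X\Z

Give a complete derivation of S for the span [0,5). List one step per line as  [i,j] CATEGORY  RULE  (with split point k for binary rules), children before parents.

[0,1] PP  lex  "quickly"
[1,2] S/NP  lex  "clearly"
[2,3] NP  lex  "plan"
[1,3] S  >  k=2
[3,4] (N\NP)\S  lex  "heard"
[1,4] N\NP  <  k=3
[4,5] (S\PP)\(N\NP)  lex  "found"
[1,5] S\PP  <  k=4
[0,5] S  <  k=1

[0,5] S   <
  [0,1] "quickly" : PP
  [1,5] S\PP   <
    [1,4] N\NP   <
      [1,3] S   >
        [1,2] "clearly" : S/NP
        [2,3] "plan" : NP
      [3,4] "heard" : (N\NP)\S
    [4,5] "found" : (S\PP)\(N\NP)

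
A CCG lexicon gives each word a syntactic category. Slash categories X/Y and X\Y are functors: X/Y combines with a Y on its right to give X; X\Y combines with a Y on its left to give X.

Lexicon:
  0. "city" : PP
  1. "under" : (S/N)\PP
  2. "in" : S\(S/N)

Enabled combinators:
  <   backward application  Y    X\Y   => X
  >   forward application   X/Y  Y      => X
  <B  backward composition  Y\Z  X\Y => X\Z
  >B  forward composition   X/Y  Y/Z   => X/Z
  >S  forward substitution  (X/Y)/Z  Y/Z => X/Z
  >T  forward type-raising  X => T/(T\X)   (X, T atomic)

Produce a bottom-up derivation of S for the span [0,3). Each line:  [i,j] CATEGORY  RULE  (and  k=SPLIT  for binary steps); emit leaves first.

[0,3] S   <
  [0,1] "city" : PP
  [1,3] S\PP   <B
    [1,2] "under" : (S/N)\PP
    [2,3] "in" : S\(S/N)

[0,1] PP  lex  "city"
[1,2] (S/N)\PP  lex  "under"
[2,3] S\(S/N)  lex  "in"
[1,3] S\PP  <B  k=2
[0,3] S  <  k=1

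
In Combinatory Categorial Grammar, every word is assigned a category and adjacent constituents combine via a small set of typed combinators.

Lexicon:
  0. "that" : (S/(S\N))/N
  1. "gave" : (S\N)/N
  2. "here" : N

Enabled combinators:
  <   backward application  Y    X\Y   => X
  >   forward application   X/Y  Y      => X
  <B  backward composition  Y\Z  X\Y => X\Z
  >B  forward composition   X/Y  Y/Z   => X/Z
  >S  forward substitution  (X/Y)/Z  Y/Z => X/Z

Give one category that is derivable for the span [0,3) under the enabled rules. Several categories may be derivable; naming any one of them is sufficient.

S

[0,3] S   >
  [0,2] S/N   >S
    [0,1] "that" : (S/(S\N))/N
    [1,2] "gave" : (S\N)/N
  [2,3] "here" : N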